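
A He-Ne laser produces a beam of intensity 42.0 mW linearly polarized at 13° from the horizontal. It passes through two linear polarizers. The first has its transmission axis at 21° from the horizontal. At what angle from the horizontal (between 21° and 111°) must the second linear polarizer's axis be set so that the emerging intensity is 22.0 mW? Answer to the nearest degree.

I₁ = I₀ cos²(21° − 13°) = I₀ cos²(8°) = 0.9806 I₀.
Target fraction: 22.0 / 42.0 mW = 0.5238 of I₀.
Need I₂/I₀ = 0.5238, so cos²(θ − 21°) = 0.5238 / 0.9806 = 0.5342.
θ − 21° = arccos(√0.5342) = 43.0°, giving θ ≈ 21 + 43.0 = 64.0°.

θ ≈ 64°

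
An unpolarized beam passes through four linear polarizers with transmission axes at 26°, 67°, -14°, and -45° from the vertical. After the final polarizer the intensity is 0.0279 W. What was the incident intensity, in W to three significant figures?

I₀ ≈ 5.45 W

Unpolarized light through the first polarizer → I₁ = ½ I₀, now polarized at 26°.
I₂ = I₁ cos²(67° − 26°) = 0.5 I₀ · cos²(41°) = 0.2848 I₀.
I₃ = I₂ cos²(-14° − 67°) = 0.2848 I₀ · cos²(81°) = 0.006969 I₀.
I₄ = I₃ cos²(-45° + 14°) = 0.006969 I₀ · cos²(31°) = 0.005121 I₀.
So 0.0279 W = 0.005121 I₀, giving I₀ = 0.0279/0.005121 = 5.449 W.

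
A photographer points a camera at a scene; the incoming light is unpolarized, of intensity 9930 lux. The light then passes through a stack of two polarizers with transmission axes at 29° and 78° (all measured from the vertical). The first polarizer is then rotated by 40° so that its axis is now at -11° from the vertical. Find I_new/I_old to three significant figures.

Before rotation:
Unpolarized light through the first polarizer → I₁ = ½ I₀, now polarized at 29°.
I₂ = I₁ cos²(78° − 29°) = 0.5 I₀ · cos²(49°) = 0.2152 I₀.
After rotation:
Unpolarized light through the first polarizer → I₁ = ½ I₀, now polarized at -11°.
I₂ = I₁ cos²(78° + 11°) = 0.5 I₀ · cos²(89°) = 0.0001523 I₀.
Ratio = 0.0001523 / 0.2152 = 0.0007077.

I_new/I_old ≈ 0.000708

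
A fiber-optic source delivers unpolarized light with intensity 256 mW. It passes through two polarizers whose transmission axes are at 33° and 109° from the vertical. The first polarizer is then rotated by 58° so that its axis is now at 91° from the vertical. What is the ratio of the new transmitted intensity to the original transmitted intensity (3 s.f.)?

Before rotation:
Unpolarized light through the first polarizer → I₁ = ½ I₀, now polarized at 33°.
I₂ = I₁ cos²(109° − 33°) = 0.5 I₀ · cos²(76°) = 0.02926 I₀.
After rotation:
Unpolarized light through the first polarizer → I₁ = ½ I₀, now polarized at 91°.
I₂ = I₁ cos²(109° − 91°) = 0.5 I₀ · cos²(18°) = 0.4523 I₀.
Ratio = 0.4523 / 0.02926 = 15.45.

I_new/I_old ≈ 15.5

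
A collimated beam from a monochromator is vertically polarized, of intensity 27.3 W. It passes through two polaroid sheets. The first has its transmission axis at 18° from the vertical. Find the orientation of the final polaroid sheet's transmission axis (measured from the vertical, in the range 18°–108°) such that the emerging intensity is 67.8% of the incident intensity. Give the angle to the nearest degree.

I₁ = I₀ cos²(18° − 0°) = I₀ cos²(18°) = 0.9045 I₀.
Need I₂/I₀ = 0.678, so cos²(θ − 18°) = 0.678 / 0.9045 = 0.7496.
θ − 18° = arccos(√0.7496) = 30.0°, giving θ ≈ 18 + 30.0 = 48.0°.

θ ≈ 48°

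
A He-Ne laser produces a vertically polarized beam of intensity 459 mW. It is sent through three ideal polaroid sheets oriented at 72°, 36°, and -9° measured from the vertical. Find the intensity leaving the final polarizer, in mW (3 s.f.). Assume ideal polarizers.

By Malus's law, I₁ = 459 mW · cos²(72°) = 43.83 mW.
I₂ = I₁ · cos²(36°) = 43.83 · 0.6545 = 28.69 mW.
I₃ = I₂ · cos²(45°) = 28.69 · 0.5 = 14.34 mW.

I ≈ 14.3 mW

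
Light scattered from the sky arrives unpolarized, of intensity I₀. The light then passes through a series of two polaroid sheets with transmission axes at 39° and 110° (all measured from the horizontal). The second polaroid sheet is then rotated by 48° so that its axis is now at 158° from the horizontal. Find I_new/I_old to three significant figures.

I_new/I_old ≈ 2.22

Before rotation:
Unpolarized light through the first polarizer → I₁ = ½ I₀, now polarized at 39°.
I₂ = I₁ cos²(110° − 39°) = 0.5 I₀ · cos²(71°) = 0.053 I₀.
After rotation:
Unpolarized light through the first polarizer → I₁ = ½ I₀, now polarized at 39°.
Angle between axes 1 and 2: 61°. I₂ = 0.5 I₀ · cos²(61°) = 0.1175 I₀.
Ratio = 0.1175 / 0.053 = 2.217.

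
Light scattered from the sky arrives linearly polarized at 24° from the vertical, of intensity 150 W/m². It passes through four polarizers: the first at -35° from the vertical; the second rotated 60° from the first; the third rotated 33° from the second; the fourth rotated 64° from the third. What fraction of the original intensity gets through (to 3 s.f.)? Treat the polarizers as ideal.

I₁ = 150 W/m² · cos²(59°) = 39.79 W/m².
I₂ = I₁ · cos²(60°) = 39.79 · 0.25 = 9.947 W/m².
I₃ = I₂ · cos²(33°) = 9.947 · 0.7034 = 6.997 W/m².
I₄ = I₃ · cos²(64°) = 6.997 · 0.1922 = 1.345 W/m².
Transmitted fraction = 0.008964.

I/I₀ ≈ 0.00896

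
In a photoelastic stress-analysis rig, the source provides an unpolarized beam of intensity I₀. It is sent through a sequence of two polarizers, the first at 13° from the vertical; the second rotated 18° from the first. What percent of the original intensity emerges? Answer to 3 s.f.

≈ 45.2%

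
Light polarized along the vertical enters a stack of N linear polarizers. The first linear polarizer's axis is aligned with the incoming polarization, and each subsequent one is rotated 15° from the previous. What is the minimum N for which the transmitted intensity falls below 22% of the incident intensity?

First polarizer is aligned with the polarization: full transmission.
Each further stage multiplies by cos²(15°) = 0.933.
After N polarizers: T = 0.933^(N−1). Require T < 0.22 ⇒ N−1 > ln(0.22)/ln(0.933) = 21.84, so N−1 ≥ 22 and N = 23.
Check: N=23 gives T = 0.2175 < 0.22; N=22 gives T = 0.2332.

N = 23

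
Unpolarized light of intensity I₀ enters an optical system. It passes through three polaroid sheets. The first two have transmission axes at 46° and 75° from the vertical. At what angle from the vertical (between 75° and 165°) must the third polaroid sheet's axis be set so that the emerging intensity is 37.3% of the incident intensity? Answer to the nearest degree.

Unpolarized light through the first polarizer → I₁ = ½ I₀, now polarized at 46°.
I₂ = I₁ cos²(75° − 46°) = 0.5 I₀ · cos²(29°) = 0.3825 I₀.
Need I₃/I₀ = 0.373, so cos²(θ − 75°) = 0.373 / 0.3825 = 0.9752.
θ − 75° = arccos(√0.9752) = 9.1°, giving θ ≈ 75 + 9.1 = 84.1°.

θ ≈ 84°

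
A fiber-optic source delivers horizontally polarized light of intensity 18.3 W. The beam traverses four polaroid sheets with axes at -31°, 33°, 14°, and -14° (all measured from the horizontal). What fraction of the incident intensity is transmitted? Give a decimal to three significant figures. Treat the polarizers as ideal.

By Malus's law, I₁ = 18.3 W · cos²(31°) = 13.45 W.
I₂ = I₁ · cos²(64°) = 13.45 · 0.1922 = 2.584 W.
I₃ = I₂ · cos²(19°) = 2.584 · 0.894 = 2.31 W.
I₄ = I₃ · cos²(28°) = 2.31 · 0.7796 = 1.801 W.
Transmitted fraction = 0.09841.

I/I₀ ≈ 0.0984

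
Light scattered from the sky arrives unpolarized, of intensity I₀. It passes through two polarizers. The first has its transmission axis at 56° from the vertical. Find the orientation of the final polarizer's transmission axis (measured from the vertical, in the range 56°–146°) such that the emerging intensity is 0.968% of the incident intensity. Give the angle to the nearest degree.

θ ≈ 138°

Unpolarized light through the first polarizer → I₁ = ½ I₀, now polarized at 56°.
Need I₂/I₀ = 0.00968, so cos²(θ − 56°) = 0.00968 / 0.5 = 0.01936.
θ − 56° = arccos(√0.01936) = 82.0°, giving θ ≈ 56 + 82.0 = 138.0°.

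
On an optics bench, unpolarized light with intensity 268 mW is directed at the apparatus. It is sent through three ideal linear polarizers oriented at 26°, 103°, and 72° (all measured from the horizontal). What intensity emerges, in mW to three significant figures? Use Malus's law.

I ≈ 4.98 mW

Unpolarized light through the first polarizer → I₁ = 268 mW/2 = 134 mW, polarized at 26°.
I₂ = I₁ · cos²(77°) = 134 · 0.0506 = 6.781 mW.
I₃ = I₂ · cos²(31°) = 6.781 · 0.7347 = 4.982 mW.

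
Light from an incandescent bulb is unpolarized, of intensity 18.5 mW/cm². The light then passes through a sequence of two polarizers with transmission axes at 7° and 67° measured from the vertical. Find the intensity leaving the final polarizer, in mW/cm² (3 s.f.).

I ≈ 2.31 mW/cm²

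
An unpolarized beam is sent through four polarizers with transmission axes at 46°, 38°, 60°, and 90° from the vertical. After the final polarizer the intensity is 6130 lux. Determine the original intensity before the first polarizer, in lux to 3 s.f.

I₀ ≈ 1.94e4 lux

Unpolarized light through the first polarizer → I₁ = ½ I₀, now polarized at 46°.
I₂ = I₁ cos²(38° − 46°) = 0.5 I₀ · cos²(8°) = 0.4903 I₀.
I₃ = I₂ cos²(60° − 38°) = 0.4903 I₀ · cos²(22°) = 0.4215 I₀.
I₄ = I₃ cos²(90° − 60°) = 0.4215 I₀ · cos²(30°) = 0.3161 I₀.
So 6130 lux = 0.3161 I₀, giving I₀ = 6130/0.3161 = 1.939e+04 lux.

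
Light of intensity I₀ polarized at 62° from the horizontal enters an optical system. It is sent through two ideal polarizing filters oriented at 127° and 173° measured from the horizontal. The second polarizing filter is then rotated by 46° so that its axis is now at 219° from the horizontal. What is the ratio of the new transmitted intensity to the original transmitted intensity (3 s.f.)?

Before rotation:
By Malus's law, I₁ = I₀ cos²(127° − 62°) = I₀ cos²(65°) = 0.1786 I₀.
I₂ = I₁ cos²(173° − 127°) = 0.1786 I₀ · cos²(46°) = 0.08619 I₀.
After rotation:
I₁ = I₀ cos²(127° − 62°) = I₀ cos²(65°) = 0.1786 I₀.
Angle between axes 1 and 2: 88°. I₂ = 0.1786 I₀ · cos²(88°) = 0.0002175 I₀.
Ratio = 0.0002175 / 0.08619 = 0.002524.

I_new/I_old ≈ 0.00252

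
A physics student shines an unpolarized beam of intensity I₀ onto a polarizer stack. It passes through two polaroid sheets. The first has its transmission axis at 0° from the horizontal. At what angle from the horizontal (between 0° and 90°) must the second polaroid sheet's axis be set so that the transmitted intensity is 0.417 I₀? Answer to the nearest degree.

θ ≈ 24°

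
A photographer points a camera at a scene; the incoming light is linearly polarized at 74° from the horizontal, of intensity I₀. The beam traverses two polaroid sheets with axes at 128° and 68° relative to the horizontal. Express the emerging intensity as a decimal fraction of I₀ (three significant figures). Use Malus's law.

≈ 0.0864 I₀

By Malus's law, I₁ = I₀ cos²(128° − 74°) = I₀ cos²(54°) = 0.3455 I₀.
I₂ = I₁ cos²(68° − 128°) = 0.3455 I₀ · cos²(60°) = 0.08637 I₀.
Transmitted fraction = 0.08637.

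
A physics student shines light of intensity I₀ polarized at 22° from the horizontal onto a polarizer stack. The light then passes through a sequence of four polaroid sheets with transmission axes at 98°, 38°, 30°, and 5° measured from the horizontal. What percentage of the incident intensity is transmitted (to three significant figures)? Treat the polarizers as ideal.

≈ 1.18%

I₁ = I₀ cos²(98° − 22°) = I₀ cos²(76°) = 0.05853 I₀.
I₂ = I₁ cos²(38° − 98°) = 0.05853 I₀ · cos²(60°) = 0.01463 I₀.
I₃ = I₂ cos²(30° − 38°) = 0.01463 I₀ · cos²(8°) = 0.01435 I₀.
I₄ = I₃ cos²(5° − 30°) = 0.01435 I₀ · cos²(25°) = 0.01179 I₀.
That is 1.179% of the incident intensity.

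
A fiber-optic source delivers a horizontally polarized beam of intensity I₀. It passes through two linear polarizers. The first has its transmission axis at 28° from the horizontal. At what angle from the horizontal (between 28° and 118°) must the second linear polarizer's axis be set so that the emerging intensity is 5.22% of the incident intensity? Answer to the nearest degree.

θ ≈ 103°

I₁ = I₀ cos²(28° − 0°) = I₀ cos²(28°) = 0.7796 I₀.
Need I₂/I₀ = 0.0522, so cos²(θ − 28°) = 0.0522 / 0.7796 = 0.06696.
θ − 28° = arccos(√0.06696) = 75.0°, giving θ ≈ 28 + 75.0 = 103.0°.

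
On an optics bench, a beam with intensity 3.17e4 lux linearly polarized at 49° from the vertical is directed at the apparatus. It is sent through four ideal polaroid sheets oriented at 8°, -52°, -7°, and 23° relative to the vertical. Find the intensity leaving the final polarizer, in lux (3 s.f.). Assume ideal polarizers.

By Malus's law, I₁ = 3.17e4 lux · cos²(41°) = 1.806e+04 lux.
I₂ = I₁ · cos²(60°) = 1.806e+04 · 0.25 = 4514 lux.
I₃ = I₂ · cos²(45°) = 4514 · 0.5 = 2257 lux.
I₄ = I₃ · cos²(30°) = 2257 · 0.75 = 1693 lux.

I ≈ 1690 lux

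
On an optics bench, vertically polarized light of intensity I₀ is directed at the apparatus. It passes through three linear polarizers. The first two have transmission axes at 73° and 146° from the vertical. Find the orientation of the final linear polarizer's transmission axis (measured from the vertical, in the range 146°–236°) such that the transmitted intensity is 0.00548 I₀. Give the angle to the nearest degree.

θ ≈ 176°

By Malus's law, I₁ = I₀ cos²(73° − 0°) = I₀ cos²(73°) = 0.08548 I₀.
I₂ = I₁ cos²(146° − 73°) = 0.08548 I₀ · cos²(73°) = 0.007307 I₀.
Need I₃/I₀ = 0.00548, so cos²(θ − 146°) = 0.00548 / 0.007307 = 0.75.
θ − 146° = arccos(√0.75) = 30.0°, giving θ ≈ 146 + 30.0 = 176.0°.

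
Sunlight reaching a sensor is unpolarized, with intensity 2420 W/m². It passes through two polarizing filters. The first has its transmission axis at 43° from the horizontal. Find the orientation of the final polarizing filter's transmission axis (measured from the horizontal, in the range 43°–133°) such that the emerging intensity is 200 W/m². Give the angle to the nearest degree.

Unpolarized light through the first polarizer → I₁ = ½ I₀, now polarized at 43°.
Target fraction: 200 / 2420 W/m² = 0.08264 of I₀.
Need I₂/I₀ = 0.08264, so cos²(θ − 43°) = 0.08264 / 0.5 = 0.1653.
θ − 43° = arccos(√0.1653) = 66.0°, giving θ ≈ 43 + 66.0 = 109.0°.

θ ≈ 109°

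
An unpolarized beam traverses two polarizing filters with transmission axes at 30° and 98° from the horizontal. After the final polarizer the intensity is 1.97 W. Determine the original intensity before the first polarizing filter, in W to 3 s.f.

I₀ ≈ 28.1 W

Unpolarized light through the first polarizer → I₁ = ½ I₀, now polarized at 30°.
I₂ = I₁ cos²(98° − 30°) = 0.5 I₀ · cos²(68°) = 0.07017 I₀.
So 1.97 W = 0.07017 I₀, giving I₀ = 1.97/0.07017 = 28.08 W.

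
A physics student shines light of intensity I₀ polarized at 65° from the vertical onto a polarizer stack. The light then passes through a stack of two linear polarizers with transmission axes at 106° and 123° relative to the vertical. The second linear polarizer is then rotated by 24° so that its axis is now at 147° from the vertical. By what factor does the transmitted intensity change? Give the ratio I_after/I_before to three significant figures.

I_new/I_old ≈ 0.623

Before rotation:
By Malus's law, I₁ = I₀ cos²(106° − 65°) = I₀ cos²(41°) = 0.5696 I₀.
I₂ = I₁ cos²(123° − 106°) = 0.5696 I₀ · cos²(17°) = 0.5209 I₀.
After rotation:
I₁ = I₀ cos²(106° − 65°) = I₀ cos²(41°) = 0.5696 I₀.
I₂ = I₁ cos²(147° − 106°) = 0.5696 I₀ · cos²(41°) = 0.3244 I₀.
Ratio = 0.3244 / 0.5209 = 0.6228.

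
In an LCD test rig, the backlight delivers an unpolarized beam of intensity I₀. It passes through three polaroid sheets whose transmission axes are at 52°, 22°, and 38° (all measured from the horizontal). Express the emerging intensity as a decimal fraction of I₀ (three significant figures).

≈ 0.347 I₀

Unpolarized light through the first polarizer → I₁ = ½ I₀, now polarized at 52°.
I₂ = I₁ cos²(22° − 52°) = 0.5 I₀ · cos²(30°) = 0.375 I₀.
I₃ = I₂ cos²(38° − 22°) = 0.375 I₀ · cos²(16°) = 0.3465 I₀.
Transmitted fraction = 0.3465.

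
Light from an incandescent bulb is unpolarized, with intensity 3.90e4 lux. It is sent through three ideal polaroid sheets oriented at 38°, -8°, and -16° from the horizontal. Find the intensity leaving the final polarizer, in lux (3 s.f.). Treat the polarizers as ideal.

Unpolarized light through the first polarizer → I₁ = 3.90e4 lux/2 = 1.95e+04 lux, polarized at 38°.
I₂ = I₁ · cos²(46°) = 1.95e+04 · 0.4826 = 9410 lux.
I₃ = I₂ · cos²(8°) = 9410 · 0.9806 = 9227 lux.

I ≈ 9230 lux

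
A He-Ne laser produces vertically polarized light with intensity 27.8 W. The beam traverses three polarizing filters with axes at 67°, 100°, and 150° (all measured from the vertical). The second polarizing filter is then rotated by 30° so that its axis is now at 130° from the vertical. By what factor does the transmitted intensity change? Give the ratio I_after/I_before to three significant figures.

Before rotation:
I₁ = I₀ cos²(67° − 0°) = I₀ cos²(67°) = 0.1527 I₀.
I₂ = I₁ cos²(100° − 67°) = 0.1527 I₀ · cos²(33°) = 0.1074 I₀.
I₃ = I₂ cos²(150° − 100°) = 0.1074 I₀ · cos²(50°) = 0.04437 I₀.
After rotation:
I₁ = I₀ cos²(67° − 0°) = I₀ cos²(67°) = 0.1527 I₀.
I₂ = I₁ cos²(130° − 67°) = 0.1527 I₀ · cos²(63°) = 0.03147 I₀.
I₃ = I₂ cos²(150° − 130°) = 0.03147 I₀ · cos²(20°) = 0.02779 I₀.
Ratio = 0.02779 / 0.04437 = 0.6262.

I_new/I_old ≈ 0.626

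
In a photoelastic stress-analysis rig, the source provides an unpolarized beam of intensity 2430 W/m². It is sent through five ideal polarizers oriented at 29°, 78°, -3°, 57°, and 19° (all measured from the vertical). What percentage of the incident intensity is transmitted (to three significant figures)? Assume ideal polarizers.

Unpolarized light through the first polarizer → I₁ = 2430 W/m²/2 = 1215 W/m², polarized at 29°.
I₂ = I₁ · cos²(49°) = 1215 · 0.4304 = 523 W/m².
I₃ = I₂ · cos²(81°) = 523 · 0.02447 = 12.8 W/m².
I₄ = I₃ · cos²(60°) = 12.8 · 0.25 = 3.199 W/m².
I₅ = I₄ · cos²(38°) = 3.199 · 0.621 = 1.987 W/m².
That is 0.08176% of the incident intensity.

≈ 0.0818%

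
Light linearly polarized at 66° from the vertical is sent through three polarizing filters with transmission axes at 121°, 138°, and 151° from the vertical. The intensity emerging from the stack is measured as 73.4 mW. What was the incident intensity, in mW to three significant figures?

I₁ = I₀ cos²(121° − 66°) = I₀ cos²(55°) = 0.329 I₀.
I₂ = I₁ cos²(138° − 121°) = 0.329 I₀ · cos²(17°) = 0.3009 I₀.
I₃ = I₂ cos²(151° − 138°) = 0.3009 I₀ · cos²(13°) = 0.2856 I₀.
So 73.4 mW = 0.2856 I₀, giving I₀ = 73.4/0.2856 = 257 mW.

I₀ ≈ 257 mW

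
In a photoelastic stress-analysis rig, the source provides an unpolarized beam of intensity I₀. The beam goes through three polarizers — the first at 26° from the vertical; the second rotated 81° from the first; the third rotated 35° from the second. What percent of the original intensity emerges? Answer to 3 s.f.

Unpolarized light through the first polarizer → I₁ = ½ I₀, now polarized at 26°.
I₂ = I₁ cos²(81°) = 0.5 · 0.02447 I₀ = 0.01224 I₀.
I₃ = I₂ cos²(35°) = 0.01224 · 0.671 I₀ = 0.00821 I₀.
That is 0.821% of the incident intensity.

≈ 0.821%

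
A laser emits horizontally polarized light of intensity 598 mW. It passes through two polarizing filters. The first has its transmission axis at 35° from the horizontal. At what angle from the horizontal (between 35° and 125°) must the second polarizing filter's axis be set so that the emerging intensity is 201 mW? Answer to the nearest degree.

θ ≈ 80°

I₁ = I₀ cos²(35° − 0°) = I₀ cos²(35°) = 0.671 I₀.
Target fraction: 201 / 598 mW = 0.3361 of I₀.
Need I₂/I₀ = 0.3361, so cos²(θ − 35°) = 0.3361 / 0.671 = 0.5009.
θ − 35° = arccos(√0.5009) = 44.9°, giving θ ≈ 35 + 44.9 = 79.9°.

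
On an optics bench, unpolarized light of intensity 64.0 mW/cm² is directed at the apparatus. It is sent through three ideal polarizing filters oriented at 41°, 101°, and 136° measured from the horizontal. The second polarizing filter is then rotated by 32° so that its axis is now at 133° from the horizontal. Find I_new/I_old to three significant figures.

Before rotation:
Unpolarized light through the first polarizer → I₁ = ½ I₀, now polarized at 41°.
I₂ = I₁ cos²(101° − 41°) = 0.5 I₀ · cos²(60°) = 0.125 I₀.
I₃ = I₂ cos²(136° − 101°) = 0.125 I₀ · cos²(35°) = 0.08388 I₀.
After rotation:
Unpolarized light through the first polarizer → I₁ = ½ I₀, now polarized at 41°.
Angle between axes 1 and 2: 88°. I₂ = 0.5 I₀ · cos²(88°) = 0.000609 I₀.
I₃ = I₂ cos²(136° − 133°) = 0.000609 I₀ · cos²(3°) = 0.0006073 I₀.
Ratio = 0.0006073 / 0.08388 = 0.007241.

I_new/I_old ≈ 0.00724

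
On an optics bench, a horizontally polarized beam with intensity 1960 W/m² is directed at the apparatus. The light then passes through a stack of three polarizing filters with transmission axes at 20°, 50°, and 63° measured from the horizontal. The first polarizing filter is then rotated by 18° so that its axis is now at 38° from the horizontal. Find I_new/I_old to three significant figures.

I_new/I_old ≈ 0.897

Before rotation:
I₁ = I₀ cos²(20° − 0°) = I₀ cos²(20°) = 0.883 I₀.
I₂ = I₁ cos²(50° − 20°) = 0.883 I₀ · cos²(30°) = 0.6623 I₀.
I₃ = I₂ cos²(63° − 50°) = 0.6623 I₀ · cos²(13°) = 0.6288 I₀.
After rotation:
I₁ = I₀ cos²(38° − 0°) = I₀ cos²(38°) = 0.621 I₀.
I₂ = I₁ cos²(50° − 38°) = 0.621 I₀ · cos²(12°) = 0.5941 I₀.
I₃ = I₂ cos²(63° − 50°) = 0.5941 I₀ · cos²(13°) = 0.5641 I₀.
Ratio = 0.5641 / 0.6288 = 0.8971.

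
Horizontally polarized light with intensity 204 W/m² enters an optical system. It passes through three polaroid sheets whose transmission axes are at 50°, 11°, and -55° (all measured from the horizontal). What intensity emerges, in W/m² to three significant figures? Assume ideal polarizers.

By Malus's law, I₁ = 204 W/m² · cos²(50°) = 84.29 W/m².
I₂ = I₁ · cos²(39°) = 84.29 · 0.604 = 50.91 W/m².
I₃ = I₂ · cos²(66°) = 50.91 · 0.1654 = 8.422 W/m².

I ≈ 8.42 W/m²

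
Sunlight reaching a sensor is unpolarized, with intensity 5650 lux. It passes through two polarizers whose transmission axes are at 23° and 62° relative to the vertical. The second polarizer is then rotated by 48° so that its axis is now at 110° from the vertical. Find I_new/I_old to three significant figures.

Before rotation:
Unpolarized light through the first polarizer → I₁ = ½ I₀, now polarized at 23°.
I₂ = I₁ cos²(62° − 23°) = 0.5 I₀ · cos²(39°) = 0.302 I₀.
After rotation:
Unpolarized light through the first polarizer → I₁ = ½ I₀, now polarized at 23°.
I₂ = I₁ cos²(110° − 23°) = 0.5 I₀ · cos²(87°) = 0.00137 I₀.
Ratio = 0.00137 / 0.302 = 0.004535.

I_new/I_old ≈ 0.00454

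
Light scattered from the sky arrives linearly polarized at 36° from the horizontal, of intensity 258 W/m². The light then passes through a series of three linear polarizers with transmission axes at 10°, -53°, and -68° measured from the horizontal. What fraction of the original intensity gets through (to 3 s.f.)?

I₁ = 258 W/m² · cos²(26°) = 208.4 W/m².
I₂ = I₁ · cos²(63°) = 208.4 · 0.2061 = 42.96 W/m².
I₃ = I₂ · cos²(15°) = 42.96 · 0.933 = 40.08 W/m².
Transmitted fraction = 0.1553.

I/I₀ ≈ 0.155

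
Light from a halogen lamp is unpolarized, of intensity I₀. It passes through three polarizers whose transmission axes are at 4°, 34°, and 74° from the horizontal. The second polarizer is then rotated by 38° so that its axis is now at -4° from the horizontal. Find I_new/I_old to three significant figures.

I_new/I_old ≈ 0.0963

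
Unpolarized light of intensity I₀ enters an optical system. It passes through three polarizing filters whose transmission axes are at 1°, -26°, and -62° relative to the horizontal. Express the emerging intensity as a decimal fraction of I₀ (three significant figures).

Unpolarized light through the first polarizer → I₁ = ½ I₀, now polarized at 1°.
I₂ = I₁ cos²(-26° − 1°) = 0.5 I₀ · cos²(27°) = 0.3969 I₀.
I₃ = I₂ cos²(-62° + 26°) = 0.3969 I₀ · cos²(36°) = 0.2598 I₀.
Transmitted fraction = 0.2598.

≈ 0.260 I₀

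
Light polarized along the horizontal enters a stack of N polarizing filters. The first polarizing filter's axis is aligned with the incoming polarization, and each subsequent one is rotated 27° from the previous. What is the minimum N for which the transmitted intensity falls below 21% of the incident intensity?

N = 8

First polarizer is aligned with the polarization: full transmission.
Each further stage multiplies by cos²(27°) = 0.7939.
After N polarizers: T = 0.7939^(N−1). Require T < 0.21 ⇒ N−1 > ln(0.21)/ln(0.7939) = 6.76, so N−1 ≥ 7 and N = 8.
Check: N=8 gives T = 0.1988 < 0.21; N=7 gives T = 0.2504.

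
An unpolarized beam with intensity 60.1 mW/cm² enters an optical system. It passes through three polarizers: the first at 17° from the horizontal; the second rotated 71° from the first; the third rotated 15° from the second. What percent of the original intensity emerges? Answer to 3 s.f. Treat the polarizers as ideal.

≈ 4.94%

Unpolarized light through the first polarizer → I₁ = 60.1 mW/cm²/2 = 30.05 mW/cm², polarized at 17°.
I₂ = I₁ · cos²(71°) = 30.05 · 0.106 = 3.185 mW/cm².
I₃ = I₂ · cos²(15°) = 3.185 · 0.933 = 2.972 mW/cm².
That is 4.945% of the incident intensity.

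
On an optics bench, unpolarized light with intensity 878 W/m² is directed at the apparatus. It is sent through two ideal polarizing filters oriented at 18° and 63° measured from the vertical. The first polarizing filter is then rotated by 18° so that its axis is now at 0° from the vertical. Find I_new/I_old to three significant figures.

Before rotation:
Unpolarized light through the first polarizer → I₁ = ½ I₀, now polarized at 18°.
I₂ = I₁ cos²(63° − 18°) = 0.5 I₀ · cos²(45°) = 0.25 I₀.
After rotation:
Unpolarized light through the first polarizer → I₁ = ½ I₀, now polarized at 0°.
I₂ = I₁ cos²(63° − 0°) = 0.5 I₀ · cos²(63°) = 0.1031 I₀.
Ratio = 0.1031 / 0.25 = 0.4122.

I_new/I_old ≈ 0.412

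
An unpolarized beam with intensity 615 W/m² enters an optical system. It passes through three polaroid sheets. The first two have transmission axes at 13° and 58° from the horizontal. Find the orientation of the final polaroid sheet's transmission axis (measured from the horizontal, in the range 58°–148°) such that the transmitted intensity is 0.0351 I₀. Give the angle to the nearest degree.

θ ≈ 126°

Unpolarized light through the first polarizer → I₁ = ½ I₀, now polarized at 13°.
I₂ = I₁ cos²(58° − 13°) = 0.5 I₀ · cos²(45°) = 0.25 I₀.
Need I₃/I₀ = 0.0351, so cos²(θ − 58°) = 0.0351 / 0.25 = 0.1404.
θ − 58° = arccos(√0.1404) = 68.0°, giving θ ≈ 58 + 68.0 = 126.0°.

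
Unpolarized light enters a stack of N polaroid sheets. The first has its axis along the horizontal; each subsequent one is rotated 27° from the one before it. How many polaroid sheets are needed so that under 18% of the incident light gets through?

N = 6

First polarizer halves the unpolarized light: factor 1/2.
Each further stage multiplies by cos²(27°) = 0.7939.
After N polarizers: T = 0.5·0.7939^(N−1). Require T < 0.18 ⇒ N−1 > ln(0.18/0.5)/ln(0.7939) = 4.43, so N−1 ≥ 5 and N = 6.
Check: N=6 gives T = 0.1577 < 0.18; N=5 gives T = 0.1986.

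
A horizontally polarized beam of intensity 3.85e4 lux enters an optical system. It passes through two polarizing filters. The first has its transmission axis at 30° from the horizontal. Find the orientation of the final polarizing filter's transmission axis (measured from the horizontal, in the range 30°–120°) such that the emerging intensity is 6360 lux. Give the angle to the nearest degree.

I₁ = I₀ cos²(30° − 0°) = I₀ cos²(30°) = 0.75 I₀.
Target fraction: 6360 / 3.85e4 lux = 0.1652 of I₀.
Need I₂/I₀ = 0.1652, so cos²(θ − 30°) = 0.1652 / 0.75 = 0.2203.
θ − 30° = arccos(√0.2203) = 62.0°, giving θ ≈ 30 + 62.0 = 92.0°.

θ ≈ 92°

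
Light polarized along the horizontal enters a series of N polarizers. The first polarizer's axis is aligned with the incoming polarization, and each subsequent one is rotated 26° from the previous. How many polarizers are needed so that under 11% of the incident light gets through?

N = 12

First polarizer is aligned with the polarization: full transmission.
Each further stage multiplies by cos²(26°) = 0.8078.
After N polarizers: T = 0.8078^(N−1). Require T < 0.11 ⇒ N−1 > ln(0.11)/ln(0.8078) = 10.34, so N−1 ≥ 11 and N = 12.
Check: N=12 gives T = 0.09561 < 0.11; N=11 gives T = 0.1184.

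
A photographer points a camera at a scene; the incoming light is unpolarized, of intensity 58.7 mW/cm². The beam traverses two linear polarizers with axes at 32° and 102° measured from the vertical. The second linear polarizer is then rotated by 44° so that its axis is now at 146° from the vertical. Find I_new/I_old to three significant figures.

I_new/I_old ≈ 1.41

Before rotation:
Unpolarized light through the first polarizer → I₁ = ½ I₀, now polarized at 32°.
I₂ = I₁ cos²(102° − 32°) = 0.5 I₀ · cos²(70°) = 0.05849 I₀.
After rotation:
Unpolarized light through the first polarizer → I₁ = ½ I₀, now polarized at 32°.
Angle between axes 1 and 2: 66°. I₂ = 0.5 I₀ · cos²(66°) = 0.08272 I₀.
Ratio = 0.08272 / 0.05849 = 1.414.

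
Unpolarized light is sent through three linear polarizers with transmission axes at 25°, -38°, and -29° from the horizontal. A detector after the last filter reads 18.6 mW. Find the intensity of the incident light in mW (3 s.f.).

I₀ ≈ 185 mW

Unpolarized light through the first polarizer → I₁ = ½ I₀, now polarized at 25°.
I₂ = I₁ cos²(-38° − 25°) = 0.5 I₀ · cos²(63°) = 0.1031 I₀.
I₃ = I₂ cos²(-29° + 38°) = 0.1031 I₀ · cos²(9°) = 0.1005 I₀.
So 18.6 mW = 0.1005 I₀, giving I₀ = 18.6/0.1005 = 185 mW.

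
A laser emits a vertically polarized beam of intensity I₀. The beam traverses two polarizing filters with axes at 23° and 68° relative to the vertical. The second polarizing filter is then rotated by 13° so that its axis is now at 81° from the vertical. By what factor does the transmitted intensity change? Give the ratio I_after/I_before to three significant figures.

I_new/I_old ≈ 0.562

Before rotation:
I₁ = I₀ cos²(23° − 0°) = I₀ cos²(23°) = 0.8473 I₀.
I₂ = I₁ cos²(68° − 23°) = 0.8473 I₀ · cos²(45°) = 0.4237 I₀.
After rotation:
I₁ = I₀ cos²(23° − 0°) = I₀ cos²(23°) = 0.8473 I₀.
I₂ = I₁ cos²(81° − 23°) = 0.8473 I₀ · cos²(58°) = 0.2379 I₀.
Ratio = 0.2379 / 0.4237 = 0.5616.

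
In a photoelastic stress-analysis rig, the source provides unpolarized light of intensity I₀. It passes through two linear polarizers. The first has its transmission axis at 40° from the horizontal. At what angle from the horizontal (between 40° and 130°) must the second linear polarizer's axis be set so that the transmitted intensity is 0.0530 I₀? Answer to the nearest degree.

Unpolarized light through the first polarizer → I₁ = ½ I₀, now polarized at 40°.
Need I₂/I₀ = 0.053, so cos²(θ − 40°) = 0.053 / 0.5 = 0.106.
θ − 40° = arccos(√0.106) = 71.0°, giving θ ≈ 40 + 71.0 = 111.0°.

θ ≈ 111°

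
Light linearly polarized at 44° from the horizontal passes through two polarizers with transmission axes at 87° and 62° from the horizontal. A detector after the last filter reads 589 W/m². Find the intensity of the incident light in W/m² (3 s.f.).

By Malus's law, I₁ = I₀ cos²(87° − 44°) = I₀ cos²(43°) = 0.5349 I₀.
I₂ = I₁ cos²(62° − 87°) = 0.5349 I₀ · cos²(25°) = 0.4393 I₀.
So 589 W/m² = 0.4393 I₀, giving I₀ = 589/0.4393 = 1341 W/m².

I₀ ≈ 1340 W/m²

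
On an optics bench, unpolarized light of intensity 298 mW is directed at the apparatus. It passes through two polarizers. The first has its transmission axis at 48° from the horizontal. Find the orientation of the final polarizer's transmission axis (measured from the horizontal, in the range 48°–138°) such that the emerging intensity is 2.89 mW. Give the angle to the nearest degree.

θ ≈ 130°

Unpolarized light through the first polarizer → I₁ = ½ I₀, now polarized at 48°.
Target fraction: 2.89 / 298 mW = 0.009698 of I₀.
Need I₂/I₀ = 0.009698, so cos²(θ − 48°) = 0.009698 / 0.5 = 0.0194.
θ − 48° = arccos(√0.0194) = 82.0°, giving θ ≈ 48 + 82.0 = 130.0°.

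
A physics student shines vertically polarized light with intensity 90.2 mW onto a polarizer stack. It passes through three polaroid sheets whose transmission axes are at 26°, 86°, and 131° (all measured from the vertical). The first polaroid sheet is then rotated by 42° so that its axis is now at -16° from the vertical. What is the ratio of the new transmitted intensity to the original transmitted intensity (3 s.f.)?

Before rotation:
By Malus's law, I₁ = I₀ cos²(26° − 0°) = I₀ cos²(26°) = 0.8078 I₀.
I₂ = I₁ cos²(86° − 26°) = 0.8078 I₀ · cos²(60°) = 0.202 I₀.
I₃ = I₂ cos²(131° − 86°) = 0.202 I₀ · cos²(45°) = 0.101 I₀.
After rotation:
I₁ = I₀ cos²(-16° − 0°) = I₀ cos²(16°) = 0.924 I₀.
Angle between axes 1 and 2: 78°. I₂ = 0.924 I₀ · cos²(78°) = 0.03994 I₀.
I₃ = I₂ cos²(131° − 86°) = 0.03994 I₀ · cos²(45°) = 0.01997 I₀.
Ratio = 0.01997 / 0.101 = 0.1978.

I_new/I_old ≈ 0.198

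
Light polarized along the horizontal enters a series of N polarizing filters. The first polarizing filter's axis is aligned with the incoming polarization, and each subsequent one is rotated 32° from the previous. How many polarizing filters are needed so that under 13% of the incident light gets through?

First polarizer is aligned with the polarization: full transmission.
Each further stage multiplies by cos²(32°) = 0.7192.
After N polarizers: T = 0.7192^(N−1). Require T < 0.13 ⇒ N−1 > ln(0.13)/ln(0.7192) = 6.19, so N−1 ≥ 7 and N = 8.
Check: N=8 gives T = 0.09951 < 0.13; N=7 gives T = 0.1384.

N = 8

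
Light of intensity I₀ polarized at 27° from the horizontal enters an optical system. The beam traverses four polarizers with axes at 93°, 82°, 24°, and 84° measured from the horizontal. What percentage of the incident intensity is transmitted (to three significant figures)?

I₁ = I₀ cos²(93° − 27°) = I₀ cos²(66°) = 0.1654 I₀.
I₂ = I₁ cos²(82° − 93°) = 0.1654 I₀ · cos²(11°) = 0.1594 I₀.
I₃ = I₂ cos²(24° − 82°) = 0.1594 I₀ · cos²(58°) = 0.04477 I₀.
I₄ = I₃ cos²(84° − 24°) = 0.04477 I₀ · cos²(60°) = 0.01119 I₀.
That is 1.119% of the incident intensity.

≈ 1.12%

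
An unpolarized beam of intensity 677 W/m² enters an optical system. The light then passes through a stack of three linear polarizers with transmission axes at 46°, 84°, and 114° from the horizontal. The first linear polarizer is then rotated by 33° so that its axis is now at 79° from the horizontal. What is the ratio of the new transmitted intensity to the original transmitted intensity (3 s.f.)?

I_new/I_old ≈ 1.60

Before rotation:
Unpolarized light through the first polarizer → I₁ = ½ I₀, now polarized at 46°.
I₂ = I₁ cos²(84° − 46°) = 0.5 I₀ · cos²(38°) = 0.3105 I₀.
I₃ = I₂ cos²(114° − 84°) = 0.3105 I₀ · cos²(30°) = 0.2329 I₀.
After rotation:
Unpolarized light through the first polarizer → I₁ = ½ I₀, now polarized at 79°.
I₂ = I₁ cos²(84° − 79°) = 0.5 I₀ · cos²(5°) = 0.4962 I₀.
I₃ = I₂ cos²(114° − 84°) = 0.4962 I₀ · cos²(30°) = 0.3722 I₀.
Ratio = 0.3722 / 0.2329 = 1.598.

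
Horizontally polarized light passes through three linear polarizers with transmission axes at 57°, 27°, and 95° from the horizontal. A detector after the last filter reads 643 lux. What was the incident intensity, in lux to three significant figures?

I₀ ≈ 2.06e4 lux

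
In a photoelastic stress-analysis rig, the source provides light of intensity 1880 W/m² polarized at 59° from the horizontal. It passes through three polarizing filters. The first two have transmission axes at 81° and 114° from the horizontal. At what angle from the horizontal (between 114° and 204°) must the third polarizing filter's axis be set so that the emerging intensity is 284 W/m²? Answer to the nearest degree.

θ ≈ 174°

I₁ = I₀ cos²(81° − 59°) = I₀ cos²(22°) = 0.8597 I₀.
I₂ = I₁ cos²(114° − 81°) = 0.8597 I₀ · cos²(33°) = 0.6047 I₀.
Target fraction: 284 / 1880 W/m² = 0.1511 of I₀.
Need I₃/I₀ = 0.1511, so cos²(θ − 114°) = 0.1511 / 0.6047 = 0.2498.
θ − 114° = arccos(√0.2498) = 60.0°, giving θ ≈ 114 + 60.0 = 174.0°.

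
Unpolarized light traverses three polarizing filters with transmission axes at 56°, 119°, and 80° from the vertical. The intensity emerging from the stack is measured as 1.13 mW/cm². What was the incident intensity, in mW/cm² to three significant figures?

Unpolarized light through the first polarizer → I₁ = ½ I₀, now polarized at 56°.
I₂ = I₁ cos²(119° − 56°) = 0.5 I₀ · cos²(63°) = 0.1031 I₀.
I₃ = I₂ cos²(80° − 119°) = 0.1031 I₀ · cos²(39°) = 0.06224 I₀.
So 1.13 mW/cm² = 0.06224 I₀, giving I₀ = 1.13/0.06224 = 18.16 mW/cm².

I₀ ≈ 18.2 mW/cm²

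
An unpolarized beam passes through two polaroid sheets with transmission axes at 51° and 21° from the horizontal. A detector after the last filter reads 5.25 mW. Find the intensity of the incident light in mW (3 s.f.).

I₀ ≈ 14.0 mW

Unpolarized light through the first polarizer → I₁ = ½ I₀, now polarized at 51°.
I₂ = I₁ cos²(21° − 51°) = 0.5 I₀ · cos²(30°) = 0.375 I₀.
So 5.25 mW = 0.375 I₀, giving I₀ = 5.25/0.375 = 14 mW.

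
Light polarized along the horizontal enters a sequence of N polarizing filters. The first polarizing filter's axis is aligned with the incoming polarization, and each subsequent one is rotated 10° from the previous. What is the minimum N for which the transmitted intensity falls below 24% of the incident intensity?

First polarizer is aligned with the polarization: full transmission.
Each further stage multiplies by cos²(10°) = 0.9698.
After N polarizers: T = 0.9698^(N−1). Require T < 0.24 ⇒ N−1 > ln(0.24)/ln(0.9698) = 46.61, so N−1 ≥ 47 and N = 48.
Check: N=48 gives T = 0.2372 < 0.24; N=47 gives T = 0.2445.

N = 48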